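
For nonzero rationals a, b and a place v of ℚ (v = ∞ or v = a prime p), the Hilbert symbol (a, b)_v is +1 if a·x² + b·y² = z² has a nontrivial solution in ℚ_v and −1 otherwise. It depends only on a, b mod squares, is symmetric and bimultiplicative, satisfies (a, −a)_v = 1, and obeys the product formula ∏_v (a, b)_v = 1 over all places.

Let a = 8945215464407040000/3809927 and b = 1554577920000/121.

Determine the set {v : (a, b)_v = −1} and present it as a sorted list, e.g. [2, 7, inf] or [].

(a, b) ≡ (52003, 17) mod (ℚ^×)²; places V = {2, 3, 5, 7, 11, 13, 17, 19, 23, 37, ∞}.
(a,b)_∞: sgn(52003)=+, sgn(17)=+, so +1.
(a,b)_3: α=6, u≡1; β=6, v≡2 (mod 3); (1|3)=+1, (2|3)=-1; sign (−1)^0·+1^6·-1^6 = +1.
(a,b)_23: α=-1, u≡22; β=0, v≡7 (mod 23); (22|23)=-1, (7|23)=-1; sign (−1)^0·-1^0·-1^-1 = -1.
(a,b)_37: α=-2, u≡24; β=0, v≡35 (mod 37); (24|37)=-1, (35|37)=-1; sign (−1)^0·-1^0·-1^-2 = +1.
(a,b)_11: α=-2, u≡10; β=-2, v≡6 (mod 11); (10|11)=-1, (6|11)=-1; sign (−1)^0·-1^-2·-1^-2 = +1.
(a,b)_17: α=1, u≡8; β=1, v≡8 (mod 17); (8|17)=+1, (8|17)=+1; sign (−1)^0·+1^1·+1^1 = +1.
(a,b)_5: α=4, u≡2; β=4, v≡2 (mod 5); (2|5)=-1, (2|5)=-1; sign (−1)^0·-1^4·-1^4 = +1.
(a,b)_13: α=2, u≡10; β=0, v≡10 (mod 13); (10|13)=+1, (10|13)=+1; sign (−1)^0·+1^0·+1^2 = +1.
(a,b)_7: α=3, u≡4; β=2, v≡3 (mod 7); (4|7)=+1, (3|7)=-1; sign (−1)^0·+1^2·-1^3 = -1.
(a,b)_19: α=1, u≡11; β=0, v≡9 (mod 19); (11|19)=+1, (9|19)=+1; sign (−1)^0·+1^0·+1^1 = +1.
(a,b)_2: α=20, β=12; u≡3, v≡1 (mod 8); ε(u)ε(v)=1·0, αω(v)=20·0, βω(u)=12·1; sum ≡ 0  ⇒  +1.
(52003, 17 / ℚ) ramifies at {7, 23}: a division algebra.

[7, 23]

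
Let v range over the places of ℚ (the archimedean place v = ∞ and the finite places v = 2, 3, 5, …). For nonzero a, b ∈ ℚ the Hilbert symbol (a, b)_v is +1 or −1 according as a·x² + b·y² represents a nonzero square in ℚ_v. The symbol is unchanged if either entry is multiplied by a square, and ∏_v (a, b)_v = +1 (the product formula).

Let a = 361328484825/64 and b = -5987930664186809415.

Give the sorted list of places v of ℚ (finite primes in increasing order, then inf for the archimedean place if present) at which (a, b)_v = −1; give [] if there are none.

Mod squares: a ≡ 13271937, b ≡ -42735. Check v ∈ {∞, 2, 3, 5, 7, 11, 19, 29, 31, 37}.
v=37: a=37^1·(≡5), b=37^1·(≡35) mod 37; (5|37)=-1, (35|37)=-1; (−1)^{1·1·18}·(-1)^1·(-1)^1 = +1.
v=3: a=3^3·(≡2), b=3^5·(≡2) mod 3; (2|3)=-1, (2|3)=-1; (−1)^{3·5·1}·(-1)^5·(-1)^3 = -1.
v=∞: 13271937 > 0 and -42735 < 0  ⇒  (a,b)_∞ = +1.
v=2: v_2(a)=-6, v_2(b)=0; units ≡ 1, 1 (mod 8); ε·ε+αω+βω = 0·0+-6·0+0·0 ≡ 0  ⇒  (a,b)_2 = +1.
v=7: a=7^1·(≡5), b=7^3·(≡6) mod 7; (5|7)=-1, (6|7)=-1; (−1)^{1·3·3}·(-1)^3·(-1)^1 = -1.
v=5: a=5^2·(≡2), b=5^1·(≡2) mod 5; (2|5)=-1, (2|5)=-1; (−1)^{2·1·2}·(-1)^1·(-1)^2 = -1.
v=29: a=29^1·(≡25), b=29^2·(≡15) mod 29; (25|29)=+1, (15|29)=-1; (−1)^{1·2·14}·(+1)^2·(-1)^1 = -1.
v=31: a=31^1·(≡13), b=31^2·(≡19) mod 31; (13|31)=-1, (19|31)=+1; (−1)^{1·2·15}·(-1)^2·(+1)^1 = +1.
v=19: a=19^1·(≡17), b=19^2·(≡2) mod 19; (17|19)=+1, (2|19)=-1; (−1)^{1·2·9}·(+1)^2·(-1)^1 = -1.
v=11: a=11^2·(≡2), b=11^3·(≡5) mod 11; (2|11)=-1, (5|11)=+1; (−1)^{2·3·5}·(-1)^3·(+1)^2 = -1.
|Ram(13271937, -42735)| = 6, even; anisotropic at {3, 5, 7, 11, 19, 29}.

[3, 5, 7, 11, 19, 29]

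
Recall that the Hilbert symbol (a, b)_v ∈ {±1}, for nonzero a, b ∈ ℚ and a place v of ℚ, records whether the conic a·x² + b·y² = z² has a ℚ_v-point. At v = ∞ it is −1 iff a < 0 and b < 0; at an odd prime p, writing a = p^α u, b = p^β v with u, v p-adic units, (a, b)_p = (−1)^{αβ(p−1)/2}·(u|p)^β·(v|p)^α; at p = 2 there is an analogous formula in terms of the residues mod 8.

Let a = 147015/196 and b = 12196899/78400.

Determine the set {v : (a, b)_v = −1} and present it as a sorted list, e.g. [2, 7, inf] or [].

[2, 3]

Mod squares: a ≡ 15, b ≡ 11. Check v ∈ {∞, 2, 3, 5, 7, 11, 13}.
v=3: a=3^5·(≡2), b=3^8·(≡2) mod 3; (2|3)=-1, (2|3)=-1; (−1)^{5·8·1}·(-1)^8·(-1)^5 = -1.
v=7: a=7^-2·(≡2), b=7^-2·(≡2) mod 7; (2|7)=+1, (2|7)=+1; (−1)^{-2·-2·3}·(+1)^-2·(+1)^-2 = +1.
v=∞: 15 > 0 and 11 > 0  ⇒  (a,b)_∞ = +1.
v=11: a=11^2·(≡3), b=11^1·(≡3) mod 11; (3|11)=+1, (3|11)=+1; (−1)^{2·1·5}·(+1)^1·(+1)^2 = +1.
v=13: a=13^0·(≡11), b=13^2·(≡6) mod 13; (11|13)=-1, (6|13)=-1; (−1)^{0·2·6}·(-1)^2·(-1)^0 = +1.
v=2: v_2(a)=-2, v_2(b)=-6; units ≡ 7, 3 (mod 8); ε·ε+αω+βω = 1·1+-2·1+-6·0 ≡ 1  ⇒  (a,b)_2 = -1.
v=5: a=5^1·(≡3), b=5^-2·(≡4) mod 5; (3|5)=-1, (4|5)=+1; (−1)^{1·-2·2}·(-1)^-2·(+1)^1 = +1.
|Ram(15, 11)| = 2, even; anisotropic at {2, 3}.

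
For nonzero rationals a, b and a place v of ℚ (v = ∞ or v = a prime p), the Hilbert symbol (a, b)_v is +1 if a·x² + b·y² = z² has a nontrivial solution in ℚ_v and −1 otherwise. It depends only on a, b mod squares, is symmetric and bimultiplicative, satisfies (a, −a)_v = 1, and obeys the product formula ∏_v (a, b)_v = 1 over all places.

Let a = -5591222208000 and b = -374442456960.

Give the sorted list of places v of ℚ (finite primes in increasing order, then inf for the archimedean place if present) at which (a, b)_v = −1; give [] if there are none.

(a, b) ≡ (-6630, -110) mod (ℚ^×)²; places V = {2, 3, 5, 11, 13, 17, ∞}.
(a,b)_11: α=4, u≡1; β=3, v≡4 (mod 11); (1|11)=+1, (4|11)=+1; sign (−1)^0·+1^3·+1^4 = +1.
(a,b)_2: α=9, β=7; u≡5, v≡1 (mod 8); ε(u)ε(v)=0·0, αω(v)=9·0, βω(u)=7·1; sum ≡ 1  ⇒  -1.
(a,b)_13: α=1, u≡1; β=2, v≡11 (mod 13); (1|13)=+1, (11|13)=-1; sign (−1)^0·+1^2·-1^1 = -1.
(a,b)_5: α=3, u≡1; β=1, v≡3 (mod 5); (1|5)=+1, (3|5)=-1; sign (−1)^0·+1^1·-1^3 = -1.
(a,b)_∞: sgn(-6630)=−, sgn(-110)=−, so -1.
(a,b)_17: α=1, u≡16; β=2, v≡2 (mod 17); (16|17)=+1, (2|17)=+1; sign (−1)^0·+1^2·+1^1 = +1.
(a,b)_3: α=3, u≡1; β=2, v≡1 (mod 3); (1|3)=+1, (1|3)=+1; sign (−1)^0·+1^2·+1^3 = +1.
|Ram(-6630, -110)| = 4, even; anisotropic at {2, 5, 13, ∞}.

[2, 5, 13, inf]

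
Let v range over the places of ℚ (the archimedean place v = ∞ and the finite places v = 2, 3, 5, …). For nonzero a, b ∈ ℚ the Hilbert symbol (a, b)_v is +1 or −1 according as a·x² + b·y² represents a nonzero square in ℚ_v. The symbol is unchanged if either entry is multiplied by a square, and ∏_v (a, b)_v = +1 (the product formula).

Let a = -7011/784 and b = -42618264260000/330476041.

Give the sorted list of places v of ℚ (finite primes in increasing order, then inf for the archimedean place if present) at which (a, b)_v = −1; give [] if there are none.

Mod squares: a ≡ -779, b ≡ -35221706. Check v ∈ {∞, 2, 3, 5, 7, 11, 13, 19, 37, 41, 47, 53}.
v=3: a=3^2·(≡1), b=3^0·(≡1) mod 3; (1|3)=+1, (1|3)=+1; (−1)^{2·0·1}·(+1)^0·(+1)^2 = +1.
v=37: a=37^0·(≡8), b=37^1·(≡13) mod 37; (8|37)=-1, (13|37)=-1; (−1)^{0·1·18}·(-1)^1·(-1)^0 = -1.
v=2: v_2(a)=-4, v_2(b)=5; units ≡ 5, 3 (mod 8); ε·ε+αω+βω = 0·1+-4·1+5·1 ≡ 1  ⇒  (a,b)_2 = -1.
v=5: a=5^0·(≡1), b=5^4·(≡4) mod 5; (1|5)=+1, (4|5)=+1; (−1)^{0·4·2}·(+1)^4·(+1)^0 = +1.
v=11: a=11^0·(≡6), b=11^2·(≡6) mod 11; (6|11)=-1, (6|11)=-1; (−1)^{0·2·5}·(-1)^2·(-1)^0 = +1.
v=41: a=41^1·(≡15), b=41^1·(≡22) mod 41; (15|41)=-1, (22|41)=-1; (−1)^{1·1·20}·(-1)^1·(-1)^1 = +1.
v=7: a=7^-2·(≡5), b=7^-6·(≡6) mod 7; (5|7)=-1, (6|7)=-1; (−1)^{-2·-6·3}·(-1)^-6·(-1)^-2 = +1.
v=13: a=13^0·(≡12), b=13^1·(≡7) mod 13; (12|13)=+1, (7|13)=-1; (−1)^{0·1·6}·(+1)^1·(-1)^0 = +1.
v=53: a=53^0·(≡11), b=53^-2·(≡14) mod 53; (11|53)=+1, (14|53)=-1; (−1)^{0·-2·26}·(+1)^-2·(-1)^0 = +1.
v=∞: -779 < 0 and -35221706 < 0  ⇒  (a,b)_∞ = -1.
v=19: a=19^1·(≡6), b=19^1·(≡14) mod 19; (6|19)=+1, (14|19)=-1; (−1)^{1·1·9}·(+1)^1·(-1)^1 = +1.
v=47: a=47^0·(≡35), b=47^1·(≡28) mod 47; (35|47)=-1, (28|47)=+1; (−1)^{0·1·23}·(-1)^1·(+1)^0 = -1.
Ram(-779, -35221706) = {2, 37, 47, ∞}; no ℚ_2-point on the conic.

[2, 37, 47, inf]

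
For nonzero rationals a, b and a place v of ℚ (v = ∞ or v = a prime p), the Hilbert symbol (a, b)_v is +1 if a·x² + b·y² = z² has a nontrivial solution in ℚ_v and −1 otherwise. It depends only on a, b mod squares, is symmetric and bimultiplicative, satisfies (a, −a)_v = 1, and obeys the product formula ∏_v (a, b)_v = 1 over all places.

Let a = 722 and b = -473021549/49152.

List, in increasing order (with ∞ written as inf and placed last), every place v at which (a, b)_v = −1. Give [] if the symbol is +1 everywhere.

Mod squares: a ≡ 2, b ≡ -663. Check v ∈ {∞, 2, 3, 7, 11, 13, 17, 19}.
v=2: v_2(a)=1, v_2(b)=-14; units ≡ 1, 1 (mod 8); ε·ε+αω+βω = 0·0+1·0+-14·0 ≡ 0  ⇒  (a,b)_2 = +1.
v=∞: 2 > 0 and -663 < 0  ⇒  (a,b)_∞ = +1.
v=19: a=19^2·(≡2), b=19^2·(≡12) mod 19; (2|19)=-1, (12|19)=-1; (−1)^{2·2·9}·(-1)^2·(-1)^2 = +1.
v=7: a=7^0·(≡1), b=7^2·(≡2) mod 7; (1|7)=+1, (2|7)=+1; (−1)^{0·2·3}·(+1)^2·(+1)^0 = +1.
v=13: a=13^0·(≡7), b=13^1·(≡1) mod 13; (7|13)=-1, (1|13)=+1; (−1)^{0·1·6}·(-1)^1·(+1)^0 = -1.
v=17: a=17^0·(≡8), b=17^1·(≡11) mod 17; (8|17)=+1, (11|17)=-1; (−1)^{0·1·8}·(+1)^1·(-1)^0 = +1.
v=3: a=3^0·(≡2), b=3^-1·(≡1) mod 3; (2|3)=-1, (1|3)=+1; (−1)^{0·-1·1}·(-1)^-1·(+1)^0 = -1.
v=11: a=11^0·(≡7), b=11^2·(≡8) mod 11; (7|11)=-1, (8|11)=-1; (−1)^{0·2·5}·(-1)^2·(-1)^0 = +1.
|Ram(2, -663)| = 2, even; anisotropic at {3, 13}.

[3, 13]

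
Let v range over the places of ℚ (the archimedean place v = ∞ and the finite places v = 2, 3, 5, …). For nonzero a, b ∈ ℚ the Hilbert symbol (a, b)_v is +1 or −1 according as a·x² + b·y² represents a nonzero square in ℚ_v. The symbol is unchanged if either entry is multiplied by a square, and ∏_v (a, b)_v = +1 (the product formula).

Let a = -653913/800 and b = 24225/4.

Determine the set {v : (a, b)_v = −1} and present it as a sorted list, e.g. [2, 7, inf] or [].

Mod squares: a ≡ -1794, b ≡ 969. Check v ∈ {∞, 2, 3, 5, 13, 17, 19, 23}.
v=17: a=17^0·(≡9), b=17^1·(≡12) mod 17; (9|17)=+1, (12|17)=-1; (−1)^{0·1·8}·(+1)^1·(-1)^0 = +1.
v=3: a=3^7·(≡2), b=3^1·(≡2) mod 3; (2|3)=-1, (2|3)=-1; (−1)^{7·1·1}·(-1)^1·(-1)^7 = -1.
v=19: a=19^0·(≡5), b=19^1·(≡10) mod 19; (5|19)=+1, (10|19)=-1; (−1)^{0·1·9}·(+1)^1·(-1)^0 = +1.
v=5: a=5^-2·(≡1), b=5^2·(≡1) mod 5; (1|5)=+1, (1|5)=+1; (−1)^{-2·2·2}·(+1)^2·(+1)^-2 = +1.
v=23: a=23^1·(≡19), b=23^0·(≡13) mod 23; (19|23)=-1, (13|23)=+1; (−1)^{1·0·11}·(-1)^0·(+1)^1 = +1.
v=13: a=13^1·(≡5), b=13^0·(≡8) mod 13; (5|13)=-1, (8|13)=-1; (−1)^{1·0·6}·(-1)^0·(-1)^1 = -1.
v=∞: -1794 < 0 and 969 > 0  ⇒  (a,b)_∞ = +1.
v=2: v_2(a)=-5, v_2(b)=-2; units ≡ 7, 1 (mod 8); ε·ε+αω+βω = 1·0+-5·0+-2·0 ≡ 0  ⇒  (a,b)_2 = +1.
|Ram(-1794, 969)| = 2, even; anisotropic at {3, 13}.

[3, 13]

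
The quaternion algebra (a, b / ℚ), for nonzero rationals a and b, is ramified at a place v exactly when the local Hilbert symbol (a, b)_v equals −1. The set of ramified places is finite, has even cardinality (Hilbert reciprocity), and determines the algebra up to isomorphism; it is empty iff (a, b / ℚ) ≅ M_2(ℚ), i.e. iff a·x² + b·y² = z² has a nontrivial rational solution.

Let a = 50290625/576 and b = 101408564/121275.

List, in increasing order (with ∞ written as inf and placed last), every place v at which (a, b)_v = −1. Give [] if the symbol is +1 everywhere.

(a, b) ≡ (665, 290191) mod (ℚ^×)²; places V = {2, 3, 5, 7, 11, 19, 23, 31, 37, ∞}.
(a,b)_31: α=0, u≡9; β=3, v≡29 (mod 31); (9|31)=+1, (29|31)=-1; sign (−1)^0·+1^3·-1^0 = +1.
(a,b)_19: α=1, u≡7; β=0, v≡11 (mod 19); (7|19)=+1, (11|19)=+1; sign (−1)^0·+1^0·+1^1 = +1.
(a,b)_2: α=-6, β=2; u≡1, v≡7 (mod 8); ε(u)ε(v)=0·1, αω(v)=-6·0, βω(u)=2·0; sum ≡ 0  ⇒  +1.
(a,b)_7: α=1, u≡1; β=-2, v≡3 (mod 7); (1|7)=+1, (3|7)=-1; sign (−1)^0·+1^-2·-1^1 = -1.
(a,b)_23: α=0, u≡21; β=1, v≡8 (mod 23); (21|23)=-1, (8|23)=+1; sign (−1)^0·-1^1·+1^0 = -1.
(a,b)_3: α=-2, u≡2; β=-2, v≡1 (mod 3); (2|3)=-1, (1|3)=+1; sign (−1)^0·-1^-2·+1^-2 = +1.
(a,b)_37: α=0, u≡16; β=1, v≡7 (mod 37); (16|37)=+1, (7|37)=+1; sign (−1)^0·+1^1·+1^0 = +1.
(a,b)_11: α=2, u≡3; β=-1, v≡5 (mod 11); (3|11)=+1, (5|11)=+1; sign (−1)^0·+1^-1·+1^2 = +1.
(a,b)_∞: sgn(665)=+, sgn(290191)=+, so +1.
(a,b)_5: α=5, u≡3; β=-2, v≡4 (mod 5); (3|5)=-1, (4|5)=+1; sign (−1)^0·-1^-2·+1^5 = +1.
(665, 290191 / ℚ) ramifies at {7, 23}: a division algebra.

[7, 23]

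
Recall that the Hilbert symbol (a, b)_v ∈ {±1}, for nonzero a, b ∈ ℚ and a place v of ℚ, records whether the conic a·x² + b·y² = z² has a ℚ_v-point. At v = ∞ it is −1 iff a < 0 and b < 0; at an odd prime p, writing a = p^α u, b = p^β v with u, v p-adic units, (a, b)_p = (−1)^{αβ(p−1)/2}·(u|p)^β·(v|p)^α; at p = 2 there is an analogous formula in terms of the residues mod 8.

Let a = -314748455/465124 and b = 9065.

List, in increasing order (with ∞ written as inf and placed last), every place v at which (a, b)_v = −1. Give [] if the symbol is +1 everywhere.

(a, b) ≡ (-1295, 185) mod (ℚ^×)²; places V = {2, 5, 7, 11, 17, 29, 31, 37, ∞}.
(a,b)_5: α=1, u≡1; β=1, v≡3 (mod 5); (1|5)=+1, (3|5)=-1; sign (−1)^0·+1^1·-1^1 = -1.
(a,b)_11: α=-2, u≡9; β=0, v≡1 (mod 11); (9|11)=+1, (1|11)=+1; sign (−1)^0·+1^0·+1^-2 = +1.
(a,b)_7: α=1, u≡4; β=2, v≡3 (mod 7); (4|7)=+1, (3|7)=-1; sign (−1)^0·+1^2·-1^1 = -1.
(a,b)_17: α=2, u≡11; β=0, v≡4 (mod 17); (11|17)=-1, (4|17)=+1; sign (−1)^0·-1^0·+1^2 = +1.
(a,b)_2: α=-2, β=0; u≡1, v≡1 (mod 8); ε(u)ε(v)=0·0, αω(v)=-2·0, βω(u)=0·0; sum ≡ 0  ⇒  +1.
(a,b)_29: α=2, u≡18; β=0, v≡17 (mod 29); (18|29)=-1, (17|29)=-1; sign (−1)^0·-1^0·-1^2 = +1.
(a,b)_∞: sgn(-1295)=−, sgn(185)=+, so +1.
(a,b)_31: α=-2, u≡18; β=0, v≡13 (mod 31); (18|31)=+1, (13|31)=-1; sign (−1)^0·+1^0·-1^-2 = +1.
(a,b)_37: α=1, u≡15; β=1, v≡23 (mod 37); (15|37)=-1, (23|37)=-1; sign (−1)^0·-1^1·-1^1 = +1.
|Ram(-1295, 185)| = 2, even; anisotropic at {5, 7}.

[5, 7]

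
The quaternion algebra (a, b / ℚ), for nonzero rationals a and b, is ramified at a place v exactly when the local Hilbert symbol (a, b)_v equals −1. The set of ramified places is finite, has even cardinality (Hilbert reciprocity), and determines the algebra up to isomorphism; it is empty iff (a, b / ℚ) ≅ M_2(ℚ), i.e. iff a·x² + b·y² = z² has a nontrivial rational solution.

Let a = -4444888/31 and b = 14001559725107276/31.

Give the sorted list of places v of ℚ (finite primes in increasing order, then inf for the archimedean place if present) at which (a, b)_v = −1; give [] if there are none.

[2, 29]

Mod squares: a ≡ -703018, b ≡ 351509. Check v ∈ {∞, 2, 7, 17, 23, 29, 31}.
v=29: a=29^1·(≡11), b=29^3·(≡16) mod 29; (11|29)=-1, (16|29)=+1; (−1)^{1·3·14}·(-1)^3·(+1)^1 = -1.
v=17: a=17^1·(≡7), b=17^3·(≡10) mod 17; (7|17)=-1, (10|17)=-1; (−1)^{1·3·8}·(-1)^3·(-1)^1 = +1.
v=2: v_2(a)=3, v_2(b)=2; units ≡ 3, 5 (mod 8); ε·ε+αω+βω = 1·0+3·1+2·1 ≡ 1  ⇒  (a,b)_2 = -1.
v=31: a=31^-1·(≡16), b=31^-1·(≡12) mod 31; (16|31)=+1, (12|31)=-1; (−1)^{-1·-1·15}·(+1)^-1·(-1)^-1 = +1.
v=7: a=7^2·(≡5), b=7^4·(≡1) mod 7; (5|7)=-1, (1|7)=+1; (−1)^{2·4·3}·(-1)^4·(+1)^2 = +1.
v=23: a=23^1·(≡16), b=23^3·(≡15) mod 23; (16|23)=+1, (15|23)=-1; (−1)^{1·3·11}·(+1)^3·(-1)^1 = +1.
v=∞: -703018 < 0 and 351509 > 0  ⇒  (a,b)_∞ = +1.
|Ram(-703018, 351509)| = 2, even; anisotropic at {2, 29}.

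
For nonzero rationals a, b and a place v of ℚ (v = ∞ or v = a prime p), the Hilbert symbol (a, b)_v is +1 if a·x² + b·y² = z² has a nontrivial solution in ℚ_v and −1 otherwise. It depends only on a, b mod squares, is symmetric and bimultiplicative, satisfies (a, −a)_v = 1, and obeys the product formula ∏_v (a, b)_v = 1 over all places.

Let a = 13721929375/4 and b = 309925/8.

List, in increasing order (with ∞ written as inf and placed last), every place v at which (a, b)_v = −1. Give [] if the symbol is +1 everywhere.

[11, 23]

Mod squares: a ≡ 7, b ≡ 506. Check v ∈ {∞, 2, 5, 7, 11, 23}.
v=2: v_2(a)=-2, v_2(b)=-3; units ≡ 7, 5 (mod 8); ε·ε+αω+βω = 1·0+-2·1+-3·0 ≡ 0  ⇒  (a,b)_2 = +1.
v=7: a=7^3·(≡4), b=7^2·(≡4) mod 7; (4|7)=+1, (4|7)=+1; (−1)^{3·2·3}·(+1)^2·(+1)^3 = +1.
v=23: a=23^2·(≡11), b=23^1·(≡14) mod 23; (11|23)=-1, (14|23)=-1; (−1)^{2·1·11}·(-1)^1·(-1)^2 = -1.
v=∞: 7 > 0 and 506 > 0  ⇒  (a,b)_∞ = +1.
v=11: a=11^2·(≡10), b=11^1·(≡6) mod 11; (10|11)=-1, (6|11)=-1; (−1)^{2·1·5}·(-1)^1·(-1)^2 = -1.
v=5: a=5^4·(≡3), b=5^2·(≡4) mod 5; (3|5)=-1, (4|5)=+1; (−1)^{4·2·2}·(-1)^2·(+1)^4 = +1.
Ram(7, 506) = {11, 23}; no ℚ_11-point on the conic.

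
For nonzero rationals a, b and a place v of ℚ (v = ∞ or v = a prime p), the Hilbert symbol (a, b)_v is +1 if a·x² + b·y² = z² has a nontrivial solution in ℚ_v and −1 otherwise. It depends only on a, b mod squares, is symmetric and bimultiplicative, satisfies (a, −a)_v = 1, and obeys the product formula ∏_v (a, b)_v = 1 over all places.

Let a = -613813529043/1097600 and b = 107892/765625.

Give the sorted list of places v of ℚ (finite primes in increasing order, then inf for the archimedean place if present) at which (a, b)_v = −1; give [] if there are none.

(a, b) ≡ (-71162, 37) mod (ℚ^×)²; places V = {2, 3, 5, 7, 11, 13, 17, 23, 37, ∞}.
(a,b)_5: α=-2, u≡3; β=-6, v≡3 (mod 5); (3|5)=-1, (3|5)=-1; sign (−1)^0·-1^-6·-1^-2 = +1.
(a,b)_2: α=-7, β=2; u≡3, v≡5 (mod 8); ε(u)ε(v)=1·0, αω(v)=-7·1, βω(u)=2·1; sum ≡ 1  ⇒  -1.
(a,b)_3: α=6, u≡1; β=6, v≡1 (mod 3); (1|3)=+1, (1|3)=+1; sign (−1)^0·+1^6·+1^6 = +1.
(a,b)_11: α=2, u≡2; β=0, v≡5 (mod 11); (2|11)=-1, (5|11)=+1; sign (−1)^0·-1^0·+1^2 = +1.
(a,b)_17: α=1, u≡13; β=0, v≡6 (mod 17); (13|17)=+1, (6|17)=-1; sign (−1)^0·+1^0·-1^1 = -1.
(a,b)_37: α=2, u≡25; β=1, v≡12 (mod 37); (25|37)=+1, (12|37)=+1; sign (−1)^0·+1^1·+1^2 = +1.
(a,b)_∞: sgn(-71162)=−, sgn(37)=+, so +1.
(a,b)_23: α=1, u≡20; β=0, v≡22 (mod 23); (20|23)=-1, (22|23)=-1; sign (−1)^0·-1^0·-1^1 = -1.
(a,b)_13: α=1, u≡1; β=0, v≡6 (mod 13); (1|13)=+1, (6|13)=-1; sign (−1)^0·+1^0·-1^1 = -1.
(a,b)_7: α=-3, u≡6; β=-2, v≡1 (mod 7); (6|7)=-1, (1|7)=+1; sign (−1)^0·-1^-2·+1^-3 = +1.
(-71162, 37 / ℚ) ramifies at {2, 13, 17, 23}: a division algebra.

[2, 13, 17, 23]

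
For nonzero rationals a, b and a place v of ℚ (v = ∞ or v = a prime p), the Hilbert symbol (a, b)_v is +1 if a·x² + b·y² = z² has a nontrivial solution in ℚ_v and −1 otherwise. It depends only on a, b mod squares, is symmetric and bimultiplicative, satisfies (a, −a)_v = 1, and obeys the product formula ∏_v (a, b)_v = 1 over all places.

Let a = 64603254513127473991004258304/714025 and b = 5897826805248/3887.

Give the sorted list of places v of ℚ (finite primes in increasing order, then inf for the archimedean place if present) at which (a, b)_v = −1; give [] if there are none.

Mod squares: a ≡ 7429, b ≡ 158746. Check v ∈ {∞, 2, 3, 5, 7, 13, 17, 19, 23, 29}.
v=19: a=19^1·(≡16), b=19^0·(≡4) mod 19; (16|19)=+1, (4|19)=+1; (−1)^{1·0·9}·(+1)^0·(+1)^1 = +1.
v=3: a=3^8·(≡1), b=3^4·(≡1) mod 3; (1|3)=+1, (1|3)=+1; (−1)^{8·4·1}·(+1)^4·(+1)^8 = +1.
v=7: a=7^6·(≡4), b=7^3·(≡6) mod 7; (4|7)=+1, (6|7)=-1; (−1)^{6·3·3}·(+1)^3·(-1)^6 = +1.
v=∞: 7429 > 0 and 158746 > 0  ⇒  (a,b)_∞ = +1.
v=13: a=13^-4·(≡5), b=13^-2·(≡4) mod 13; (5|13)=-1, (4|13)=+1; (−1)^{-4·-2·6}·(-1)^-2·(+1)^-4 = +1.
v=2: v_2(a)=16, v_2(b)=9; units ≡ 5, 5 (mod 8); ε·ε+αω+βω = 0·0+16·1+9·1 ≡ 1  ⇒  (a,b)_2 = -1.
v=23: a=23^1·(≡16), b=23^-1·(≡6) mod 23; (16|23)=+1, (6|23)=+1; (−1)^{1·-1·11}·(+1)^-1·(+1)^1 = -1.
v=29: a=29^6·(≡23), b=29^3·(≡4) mod 29; (23|29)=+1, (4|29)=+1; (−1)^{6·3·14}·(+1)^3·(+1)^6 = +1.
v=5: a=5^-2·(≡4), b=5^0·(≡4) mod 5; (4|5)=+1, (4|5)=+1; (−1)^{-2·0·2}·(+1)^0·(+1)^-2 = +1.
v=17: a=17^3·(≡7), b=17^1·(≡10) mod 17; (7|17)=-1, (10|17)=-1; (−1)^{3·1·8}·(-1)^1·(-1)^3 = +1.
(7429, 158746 / ℚ) ramifies at {2, 23}: a division algebra.

[2, 23]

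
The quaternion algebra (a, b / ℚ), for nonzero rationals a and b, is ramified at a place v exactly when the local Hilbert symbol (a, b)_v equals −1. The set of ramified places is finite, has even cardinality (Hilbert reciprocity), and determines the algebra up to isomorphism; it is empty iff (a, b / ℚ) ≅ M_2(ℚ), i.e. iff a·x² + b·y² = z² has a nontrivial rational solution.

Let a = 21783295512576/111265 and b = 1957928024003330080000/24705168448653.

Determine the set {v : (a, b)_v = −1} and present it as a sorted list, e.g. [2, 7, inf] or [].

Mod squares: a ≡ 285285, b ≡ 1001. Check v ∈ {∞, 2, 3, 5, 7, 11, 13, 17, 19, 37, 43, 47}.
v=13: a=13^1·(≡4), b=13^1·(≡1) mod 13; (4|13)=+1, (1|13)=+1; (−1)^{1·1·6}·(+1)^1·(+1)^1 = +1.
v=43: a=43^0·(≡40), b=43^2·(≡30) mod 43; (40|43)=+1, (30|43)=-1; (−1)^{0·2·21}·(+1)^2·(-1)^0 = +1.
v=∞: 285285 > 0 and 1001 > 0  ⇒  (a,b)_∞ = +1.
v=17: a=17^-2·(≡8), b=17^2·(≡1) mod 17; (8|17)=+1, (1|17)=+1; (−1)^{-2·2·8}·(+1)^2·(+1)^-2 = +1.
v=5: a=5^-1·(≡2), b=5^4·(≡1) mod 5; (2|5)=-1, (1|5)=+1; (−1)^{-1·4·2}·(-1)^4·(+1)^-1 = +1.
v=37: a=37^0·(≡13), b=37^-2·(≡19) mod 37; (13|37)=-1, (19|37)=-1; (−1)^{0·-2·18}·(-1)^-2·(-1)^0 = +1.
v=2: v_2(a)=12, v_2(b)=8; units ≡ 5, 1 (mod 8); ε·ε+αω+βω = 0·0+12·0+8·1 ≡ 0  ⇒  (a,b)_2 = +1.
v=47: a=47^2·(≡24), b=47^4·(≡42) mod 47; (24|47)=+1, (42|47)=+1; (−1)^{2·4·23}·(+1)^4·(+1)^2 = +1.
v=19: a=19^3·(≡1), b=19^2·(≡8) mod 19; (1|19)=+1, (8|19)=-1; (−1)^{3·2·9}·(+1)^2·(-1)^3 = -1.
v=7: a=7^-1·(≡2), b=7^-3·(≡3) mod 7; (2|7)=+1, (3|7)=-1; (−1)^{-1·-3·3}·(+1)^-3·(-1)^-1 = +1.
v=3: a=3^3·(≡1), b=3^-14·(≡2) mod 3; (1|3)=+1, (2|3)=-1; (−1)^{3·-14·1}·(+1)^-14·(-1)^3 = -1.
v=11: a=11^-1·(≡8), b=11^-1·(≡5) mod 11; (8|11)=-1, (5|11)=+1; (−1)^{-1·-1·5}·(-1)^-1·(+1)^-1 = +1.
(285285, 1001 / ℚ) ramifies at {3, 19}: a division algebra.

[3, 19]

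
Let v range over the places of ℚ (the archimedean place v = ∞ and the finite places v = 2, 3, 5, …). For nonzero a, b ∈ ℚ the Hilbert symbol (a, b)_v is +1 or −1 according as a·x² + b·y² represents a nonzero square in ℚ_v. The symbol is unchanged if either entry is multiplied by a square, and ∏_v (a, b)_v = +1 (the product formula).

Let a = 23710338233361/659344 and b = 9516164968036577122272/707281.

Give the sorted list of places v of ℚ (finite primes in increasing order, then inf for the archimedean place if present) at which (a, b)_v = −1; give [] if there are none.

Mod squares: a ≡ 41, b ≡ 29822. Check v ∈ {∞, 2, 3, 7, 11, 13, 17, 29, 31, 37, 41}.
v=41: a=41^1·(≡36), b=41^2·(≡19) mod 41; (36|41)=+1, (19|41)=-1; (−1)^{1·2·20}·(+1)^2·(-1)^1 = -1.
v=∞: 41 > 0 and 29822 > 0  ⇒  (a,b)_∞ = +1.
v=2: v_2(a)=-4, v_2(b)=5; units ≡ 1, 7 (mod 8); ε·ε+αω+βω = 0·1+-4·0+5·0 ≡ 0  ⇒  (a,b)_2 = +1.
v=7: a=7^-2·(≡5), b=7^2·(≡2) mod 7; (5|7)=-1, (2|7)=+1; (−1)^{-2·2·3}·(-1)^2·(+1)^-2 = +1.
v=17: a=17^2·(≡3), b=17^0·(≡16) mod 17; (3|17)=-1, (16|17)=+1; (−1)^{2·0·8}·(-1)^0·(+1)^2 = +1.
v=37: a=37^2·(≡28), b=37^3·(≡18) mod 37; (28|37)=+1, (18|37)=-1; (−1)^{2·3·18}·(+1)^3·(-1)^2 = +1.
v=13: a=13^2·(≡7), b=13^3·(≡7) mod 13; (7|13)=-1, (7|13)=-1; (−1)^{2·3·6}·(-1)^3·(-1)^2 = -1.
v=11: a=11^0·(≡8), b=11^2·(≡1) mod 11; (8|11)=-1, (1|11)=+1; (−1)^{0·2·5}·(-1)^2·(+1)^0 = +1.
v=29: a=29^-2·(≡26), b=29^-4·(≡2) mod 29; (26|29)=-1, (2|29)=-1; (−1)^{-2·-4·14}·(-1)^-4·(-1)^-2 = +1.
v=31: a=31^2·(≡14), b=31^3·(≡2) mod 31; (14|31)=+1, (2|31)=+1; (−1)^{2·3·15}·(+1)^3·(+1)^2 = +1.
v=3: a=3^2·(≡2), b=3^2·(≡2) mod 3; (2|3)=-1, (2|3)=-1; (−1)^{2·2·1}·(-1)^2·(-1)^2 = +1.
|Ram(41, 29822)| = 2, even; anisotropic at {13, 41}.

[13, 41]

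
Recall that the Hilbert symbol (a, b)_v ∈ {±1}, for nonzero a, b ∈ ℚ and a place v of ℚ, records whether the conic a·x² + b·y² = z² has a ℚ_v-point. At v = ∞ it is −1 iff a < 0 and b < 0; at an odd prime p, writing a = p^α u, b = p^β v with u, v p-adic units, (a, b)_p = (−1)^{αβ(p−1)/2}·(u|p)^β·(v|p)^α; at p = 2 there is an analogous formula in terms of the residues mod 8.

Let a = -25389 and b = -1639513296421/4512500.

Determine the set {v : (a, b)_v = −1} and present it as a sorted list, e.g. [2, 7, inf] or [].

(a, b) ≡ (-2821, -69905) mod (ℚ^×)²; places V = {2, 3, 5, 7, 11, 13, 17, 19, 31, 41, ∞}.
(a,b)_5: α=0, u≡1; β=-5, v≡1 (mod 5); (1|5)=+1, (1|5)=+1; sign (−1)^0·+1^-5·+1^0 = +1.
(a,b)_11: α=0, u≡10; β=1, v≡5 (mod 11); (10|11)=-1, (5|11)=+1; sign (−1)^0·-1^1·+1^0 = -1.
(a,b)_31: α=1, u≡18; β=1, v≡10 (mod 31); (18|31)=+1, (10|31)=+1; sign (−1)^1·+1^1·+1^1 = -1.
(a,b)_41: α=0, u≡31; β=1, v≡38 (mod 41); (31|41)=+1, (38|41)=-1; sign (−1)^0·+1^1·-1^0 = +1.
(a,b)_19: α=0, u≡14; β=-2, v≡8 (mod 19); (14|19)=-1, (8|19)=-1; sign (−1)^0·-1^-2·-1^0 = +1.
(a,b)_3: α=2, u≡2; β=0, v≡1 (mod 3); (2|3)=-1, (1|3)=+1; sign (−1)^0·-1^0·+1^2 = +1.
(a,b)_17: α=0, u≡9; β=2, v≡15 (mod 17); (9|17)=+1, (15|17)=+1; sign (−1)^0·+1^2·+1^0 = +1.
(a,b)_∞: sgn(-2821)=−, sgn(-69905)=−, so -1.
(a,b)_7: α=1, u≡6; β=4, v≡4 (mod 7); (6|7)=-1, (4|7)=+1; sign (−1)^0·-1^4·+1^1 = +1.
(a,b)_13: α=1, u≡10; β=2, v≡4 (mod 13); (10|13)=+1, (4|13)=+1; sign (−1)^0·+1^2·+1^1 = +1.
(a,b)_2: α=0, β=-2; u≡3, v≡7 (mod 8); ε(u)ε(v)=1·1, αω(v)=0·0, βω(u)=-2·1; sum ≡ 1  ⇒  -1.
(-2821, -69905 / ℚ) ramifies at {2, 11, 31, ∞}: a division algebra.

[2, 11, 31, inf]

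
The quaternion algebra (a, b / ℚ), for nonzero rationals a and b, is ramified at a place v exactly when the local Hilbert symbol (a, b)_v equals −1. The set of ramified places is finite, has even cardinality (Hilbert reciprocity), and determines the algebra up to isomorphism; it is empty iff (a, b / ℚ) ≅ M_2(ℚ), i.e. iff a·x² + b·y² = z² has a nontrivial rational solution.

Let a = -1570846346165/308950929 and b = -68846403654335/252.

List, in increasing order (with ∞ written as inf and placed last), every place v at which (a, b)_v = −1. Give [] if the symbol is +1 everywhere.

(a, b) ≡ (-7685, -2357705) mod (ℚ^×)²; places V = {2, 3, 5, 7, 17, 29, 31, 41, 53, ∞}.
(a,b)_29: α=5, u≡23; β=4, v≡28 (mod 29); (23|29)=+1, (28|29)=+1; sign (−1)^0·+1^4·+1^5 = +1.
(a,b)_41: α=0, u≡23; β=1, v≡9 (mod 41); (23|41)=+1, (9|41)=+1; sign (−1)^0·+1^1·+1^0 = +1.
(a,b)_31: α=-2, u≡22; β=1, v≡20 (mod 31); (22|31)=-1, (20|31)=+1; sign (−1)^0·-1^1·+1^-2 = -1.
(a,b)_5: α=1, u≡3; β=1, v≡4 (mod 5); (3|5)=-1, (4|5)=+1; sign (−1)^0·-1^1·+1^1 = -1.
(a,b)_53: α=1, u≡39; β=1, v≡41 (mod 53); (39|53)=-1, (41|53)=-1; sign (−1)^0·-1^1·-1^1 = +1.
(a,b)_2: α=0, β=-2; u≡3, v≡7 (mod 8); ε(u)ε(v)=1·1, αω(v)=0·0, βω(u)=-2·1; sum ≡ 1  ⇒  -1.
(a,b)_3: α=-8, u≡1; β=-2, v≡1 (mod 3); (1|3)=+1, (1|3)=+1; sign (−1)^0·+1^-2·+1^-8 = +1.
(a,b)_17: α=2, u≡4; β=2, v≡8 (mod 17); (4|17)=+1, (8|17)=+1; sign (−1)^0·+1^2·+1^2 = +1.
(a,b)_∞: sgn(-7685)=−, sgn(-2357705)=−, so -1.
(a,b)_7: α=-2, u≡4; β=-1, v≡1 (mod 7); (4|7)=+1, (1|7)=+1; sign (−1)^0·+1^-1·+1^-2 = +1.
|Ram(-7685, -2357705)| = 4, even; anisotropic at {2, 5, 31, ∞}.

[2, 5, 31, inf]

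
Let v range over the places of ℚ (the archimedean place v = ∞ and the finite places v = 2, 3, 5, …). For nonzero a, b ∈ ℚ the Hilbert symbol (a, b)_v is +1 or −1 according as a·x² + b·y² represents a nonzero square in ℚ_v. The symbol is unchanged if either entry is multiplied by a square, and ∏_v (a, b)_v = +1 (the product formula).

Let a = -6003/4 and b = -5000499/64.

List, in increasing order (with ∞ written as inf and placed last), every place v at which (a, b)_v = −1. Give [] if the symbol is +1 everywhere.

[29, inf]

Mod squares: a ≡ -667, b ≡ -11339. Check v ∈ {∞, 2, 3, 7, 17, 23, 29}.
v=17: a=17^0·(≡8), b=17^1·(≡16) mod 17; (8|17)=+1, (16|17)=+1; (−1)^{0·1·8}·(+1)^1·(+1)^0 = +1.
v=3: a=3^2·(≡2), b=3^2·(≡1) mod 3; (2|3)=-1, (1|3)=+1; (−1)^{2·2·1}·(-1)^2·(+1)^2 = +1.
v=23: a=23^1·(≡21), b=23^1·(≡8) mod 23; (21|23)=-1, (8|23)=+1; (−1)^{1·1·11}·(-1)^1·(+1)^1 = +1.
v=29: a=29^1·(≡28), b=29^1·(≡15) mod 29; (28|29)=+1, (15|29)=-1; (−1)^{1·1·14}·(+1)^1·(-1)^1 = -1.
v=2: v_2(a)=-2, v_2(b)=-6; units ≡ 5, 5 (mod 8); ε·ε+αω+βω = 0·0+-2·1+-6·1 ≡ 0  ⇒  (a,b)_2 = +1.
v=∞: -667 < 0 and -11339 < 0  ⇒  (a,b)_∞ = -1.
v=7: a=7^0·(≡6), b=7^2·(≡2) mod 7; (6|7)=-1, (2|7)=+1; (−1)^{0·2·3}·(-1)^2·(+1)^0 = +1.
|Ram(-667, -11339)| = 2, even; anisotropic at {29, ∞}.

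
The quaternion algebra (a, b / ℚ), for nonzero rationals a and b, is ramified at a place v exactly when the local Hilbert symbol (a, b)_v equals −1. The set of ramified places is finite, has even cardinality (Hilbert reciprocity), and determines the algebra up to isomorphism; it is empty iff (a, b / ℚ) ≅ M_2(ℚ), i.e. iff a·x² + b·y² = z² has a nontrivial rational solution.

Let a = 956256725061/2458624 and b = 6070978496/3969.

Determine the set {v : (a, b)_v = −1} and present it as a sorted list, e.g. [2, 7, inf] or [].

[11, 19]

Mod squares: a ≡ 589, b ≡ 6479. Check v ∈ {∞, 2, 3, 7, 11, 19, 31, 37}.
v=2: v_2(a)=-10, v_2(b)=6; units ≡ 5, 7 (mod 8); ε·ε+αω+βω = 0·1+-10·0+6·1 ≡ 0  ⇒  (a,b)_2 = +1.
v=37: a=37^2·(≡21), b=37^0·(≡7) mod 37; (21|37)=+1, (7|37)=+1; (−1)^{2·0·18}·(+1)^0·(+1)^2 = +1.
v=19: a=19^1·(≡18), b=19^1·(≡10) mod 19; (18|19)=-1, (10|19)=-1; (−1)^{1·1·9}·(-1)^1·(-1)^1 = -1.
v=7: a=7^-4·(≡4), b=7^-2·(≡4) mod 7; (4|7)=+1, (4|7)=+1; (−1)^{-4·-2·3}·(+1)^-2·(+1)^-4 = +1.
v=31: a=31^1·(≡20), b=31^1·(≡11) mod 31; (20|31)=+1, (11|31)=-1; (−1)^{1·1·15}·(+1)^1·(-1)^1 = +1.
v=11: a=11^4·(≡7), b=11^5·(≡6) mod 11; (7|11)=-1, (6|11)=-1; (−1)^{4·5·5}·(-1)^5·(-1)^4 = -1.
v=3: a=3^4·(≡1), b=3^-4·(≡2) mod 3; (1|3)=+1, (2|3)=-1; (−1)^{4·-4·1}·(+1)^-4·(-1)^4 = +1.
v=∞: 589 > 0 and 6479 > 0  ⇒  (a,b)_∞ = +1.
Ram(589, 6479) = {11, 19}; no ℚ_11-point on the conic.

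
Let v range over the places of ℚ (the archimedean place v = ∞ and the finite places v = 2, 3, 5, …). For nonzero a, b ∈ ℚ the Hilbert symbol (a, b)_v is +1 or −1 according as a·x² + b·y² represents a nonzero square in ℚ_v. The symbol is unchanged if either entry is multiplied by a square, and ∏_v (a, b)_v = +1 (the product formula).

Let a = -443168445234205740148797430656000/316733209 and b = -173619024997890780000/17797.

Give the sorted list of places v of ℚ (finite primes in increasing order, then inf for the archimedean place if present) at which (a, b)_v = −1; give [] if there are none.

[2, 3, 11, 19, 23, inf]

Mod squares: a ≡ -7315, b ≡ -55614. Check v ∈ {∞, 2, 3, 5, 7, 11, 13, 17, 19, 23, 31, 37}.
v=23: a=23^2·(≡21), b=23^1·(≡14) mod 23; (21|23)=-1, (14|23)=-1; (−1)^{2·1·11}·(-1)^1·(-1)^2 = -1.
v=37: a=37^-4·(≡3), b=37^-2·(≡11) mod 37; (3|37)=+1, (11|37)=+1; (−1)^{-4·-2·18}·(+1)^-2·(+1)^-4 = +1.
v=2: v_2(a)=10, v_2(b)=5; units ≡ 5, 1 (mod 8); ε·ε+αω+βω = 0·0+10·0+5·1 ≡ 1  ⇒  (a,b)_2 = -1.
v=5: a=5^3·(≡3), b=5^4·(≡1) mod 5; (3|5)=-1, (1|5)=+1; (−1)^{3·4·2}·(-1)^4·(+1)^3 = +1.
v=3: a=3^12·(≡2), b=3^9·(≡2) mod 3; (2|3)=-1, (2|3)=-1; (−1)^{12·9·1}·(-1)^9·(-1)^12 = -1.
v=7: a=7^5·(≡3), b=7^2·(≡4) mod 7; (3|7)=-1, (4|7)=+1; (−1)^{5·2·3}·(-1)^2·(+1)^5 = +1.
v=13: a=13^-2·(≡9), b=13^-1·(≡12) mod 13; (9|13)=+1, (12|13)=+1; (−1)^{-2·-1·6}·(+1)^-1·(+1)^-2 = +1.
v=19: a=19^3·(≡15), b=19^2·(≡15) mod 19; (15|19)=-1, (15|19)=-1; (−1)^{3·2·9}·(-1)^2·(-1)^3 = -1.
v=31: a=31^2·(≡7), b=31^1·(≡10) mod 31; (7|31)=+1, (10|31)=+1; (−1)^{2·1·15}·(+1)^1·(+1)^2 = +1.
v=17: a=17^4·(≡14), b=17^2·(≡12) mod 17; (14|17)=-1, (12|17)=-1; (−1)^{4·2·8}·(-1)^2·(-1)^4 = +1.
v=∞: -7315 < 0 and -55614 < 0  ⇒  (a,b)_∞ = -1.
v=11: a=11^3·(≡10), b=11^2·(≡7) mod 11; (10|11)=-1, (7|11)=-1; (−1)^{3·2·5}·(-1)^2·(-1)^3 = -1.
|Ram(-7315, -55614)| = 6, even; anisotropic at {2, 3, 11, 19, 23, ∞}.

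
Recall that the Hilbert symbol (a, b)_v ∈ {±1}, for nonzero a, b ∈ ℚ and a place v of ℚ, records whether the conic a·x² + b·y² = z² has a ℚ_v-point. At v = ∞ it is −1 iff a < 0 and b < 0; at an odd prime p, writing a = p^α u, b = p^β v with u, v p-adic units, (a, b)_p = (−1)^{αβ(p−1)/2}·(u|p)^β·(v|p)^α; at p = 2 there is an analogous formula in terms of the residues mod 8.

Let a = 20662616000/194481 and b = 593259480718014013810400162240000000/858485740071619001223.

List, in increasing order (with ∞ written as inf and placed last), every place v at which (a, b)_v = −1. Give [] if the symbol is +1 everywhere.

(a, b) ≡ (76415, 534905) mod (ℚ^×)²; places V = {2, 3, 5, 7, 11, 13, 17, 19, 23, 29, 31, 37, 41, ∞}.
(a,b)_11: α=0, u≡4; β=2, v≡7 (mod 11); (4|11)=+1, (7|11)=-1; sign (−1)^0·+1^2·-1^0 = +1.
(a,b)_13: α=2, u≡1; β=6, v≡6 (mod 13); (1|13)=+1, (6|13)=-1; sign (−1)^0·+1^6·-1^2 = +1.
(a,b)_37: α=0, u≡25; β=-2, v≡11 (mod 37); (25|37)=+1, (11|37)=+1; sign (−1)^0·+1^-2·+1^0 = +1.
(a,b)_3: α=-4, u≡2; β=-16, v≡2 (mod 3); (2|3)=-1, (2|3)=-1; sign (−1)^0·-1^-16·-1^-4 = +1.
(a,b)_17: α=1, u≡3; β=3, v≡15 (mod 17); (3|17)=-1, (15|17)=+1; sign (−1)^0·-1^3·+1^1 = -1.
(a,b)_23: α=0, u≡1; β=2, v≡19 (mod 23); (1|23)=+1, (19|23)=-1; sign (−1)^0·+1^2·-1^0 = +1.
(a,b)_31: α=1, u≡16; β=3, v≡10 (mod 31); (16|31)=+1, (10|31)=+1; sign (−1)^1·+1^3·+1^1 = -1.
(a,b)_41: α=0, u≡18; β=2, v≡35 (mod 41); (18|41)=+1, (35|41)=-1; sign (−1)^0·+1^2·-1^0 = +1.
(a,b)_29: α=1, u≡6; β=3, v≡24 (mod 29); (6|29)=+1, (24|29)=+1; sign (−1)^0·+1^3·+1^1 = +1.
(a,b)_5: α=3, u≡3; β=7, v≡4 (mod 5); (3|5)=-1, (4|5)=+1; sign (−1)^0·-1^7·+1^3 = -1.
(a,b)_19: α=0, u≡11; β=-2, v≡1 (mod 19); (11|19)=+1, (1|19)=+1; sign (−1)^0·+1^-2·+1^0 = +1.
(a,b)_7: α=-4, u≡3; β=-9, v≡5 (mod 7); (3|7)=-1, (5|7)=-1; sign (−1)^0·-1^-9·-1^-4 = -1.
(a,b)_∞: sgn(76415)=+, sgn(534905)=+, so +1.
(a,b)_2: α=6, β=12; u≡7, v≡1 (mod 8); ε(u)ε(v)=1·0, αω(v)=6·0, βω(u)=12·0; sum ≡ 0  ⇒  +1.
Ram(76415, 534905) = {5, 7, 17, 31}; no ℚ_5-point on the conic.

[5, 7, 17, 31]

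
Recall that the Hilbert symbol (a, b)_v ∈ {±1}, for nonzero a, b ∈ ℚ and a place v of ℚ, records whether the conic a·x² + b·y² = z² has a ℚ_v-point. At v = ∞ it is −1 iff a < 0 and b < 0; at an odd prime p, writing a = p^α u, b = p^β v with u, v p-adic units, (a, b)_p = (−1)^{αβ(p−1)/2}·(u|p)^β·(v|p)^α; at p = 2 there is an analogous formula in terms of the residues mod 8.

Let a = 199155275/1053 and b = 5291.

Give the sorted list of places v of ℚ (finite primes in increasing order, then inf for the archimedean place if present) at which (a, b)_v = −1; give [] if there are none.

(a, b) ≡ (143, 5291) mod (ℚ^×)²; places V = {2, 3, 5, 11, 13, 23, 37, ∞}.
(a,b)_∞: sgn(143)=+, sgn(5291)=+, so +1.
(a,b)_37: α=2, u≡6; β=1, v≡32 (mod 37); (6|37)=-1, (32|37)=-1; sign (−1)^0·-1^1·-1^2 = -1.
(a,b)_5: α=2, u≡2; β=0, v≡1 (mod 5); (2|5)=-1, (1|5)=+1; sign (−1)^0·-1^0·+1^2 = +1.
(a,b)_3: α=-4, u≡2; β=0, v≡2 (mod 3); (2|3)=-1, (2|3)=-1; sign (−1)^0·-1^0·-1^-4 = +1.
(a,b)_23: α=2, u≡7; β=0, v≡1 (mod 23); (7|23)=-1, (1|23)=+1; sign (−1)^0·-1^0·+1^2 = +1.
(a,b)_2: α=0, β=0; u≡7, v≡3 (mod 8); ε(u)ε(v)=1·1, αω(v)=0·1, βω(u)=0·0; sum ≡ 1  ⇒  -1.
(a,b)_13: α=-1, u≡11; β=1, v≡4 (mod 13); (11|13)=-1, (4|13)=+1; sign (−1)^0·-1^1·+1^-1 = -1.
(a,b)_11: α=1, u≡6; β=1, v≡8 (mod 11); (6|11)=-1, (8|11)=-1; sign (−1)^1·-1^1·-1^1 = -1.
|Ram(143, 5291)| = 4, even; anisotropic at {2, 11, 13, 37}.

[2, 11, 13, 37]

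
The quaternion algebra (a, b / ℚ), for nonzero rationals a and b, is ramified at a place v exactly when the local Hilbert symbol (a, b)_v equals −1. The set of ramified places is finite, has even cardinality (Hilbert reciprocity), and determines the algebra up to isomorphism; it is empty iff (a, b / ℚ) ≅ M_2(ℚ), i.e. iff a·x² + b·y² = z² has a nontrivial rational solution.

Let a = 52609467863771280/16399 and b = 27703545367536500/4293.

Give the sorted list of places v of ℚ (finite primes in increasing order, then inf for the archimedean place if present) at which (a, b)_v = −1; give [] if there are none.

Mod squares: a ≡ 2353055, b ≡ 80695945. Check v ∈ {∞, 2, 3, 5, 7, 11, 17, 19, 23, 31, 41, 47, 53}.
v=2: v_2(a)=4, v_2(b)=2; units ≡ 7, 1 (mod 8); ε·ε+αω+βω = 1·0+4·0+2·0 ≡ 0  ⇒  (a,b)_2 = +1.
v=7: a=7^2·(≡6), b=7^2·(≡1) mod 7; (6|7)=-1, (1|7)=+1; (−1)^{2·2·3}·(-1)^2·(+1)^2 = +1.
v=23: a=23^-2·(≡22), b=23^0·(≡3) mod 23; (22|23)=-1, (3|23)=+1; (−1)^{-2·0·11}·(-1)^0·(+1)^-2 = +1.
v=19: a=19^1·(≡12), b=19^1·(≡16) mod 19; (12|19)=-1, (16|19)=+1; (−1)^{1·1·9}·(-1)^1·(+1)^1 = +1.
v=5: a=5^1·(≡4), b=5^3·(≡4) mod 5; (4|5)=+1, (4|5)=+1; (−1)^{1·3·2}·(+1)^3·(+1)^1 = +1.
v=17: a=17^3·(≡8), b=17^0·(≡6) mod 17; (8|17)=+1, (6|17)=-1; (−1)^{3·0·8}·(+1)^0·(-1)^3 = -1.
v=31: a=31^-1·(≡15), b=31^1·(≡16) mod 31; (15|31)=-1, (16|31)=+1; (−1)^{-1·1·15}·(-1)^1·(+1)^-1 = +1.
v=41: a=41^0·(≡30), b=41^2·(≡37) mod 41; (30|41)=-1, (37|41)=+1; (−1)^{0·2·20}·(-1)^2·(+1)^0 = +1.
v=3: a=3^2·(≡2), b=3^-4·(≡1) mod 3; (2|3)=-1, (1|3)=+1; (−1)^{2·-4·1}·(-1)^-4·(+1)^2 = +1.
v=53: a=53^2·(≡48), b=53^-1·(≡19) mod 53; (48|53)=-1, (19|53)=-1; (−1)^{2·-1·26}·(-1)^-1·(-1)^2 = -1.
v=∞: 2353055 > 0 and 80695945 > 0  ⇒  (a,b)_∞ = +1.
v=47: a=47^1·(≡22), b=47^3·(≡42) mod 47; (22|47)=-1, (42|47)=+1; (−1)^{1·3·23}·(-1)^3·(+1)^1 = +1.
v=11: a=11^2·(≡4), b=11^1·(≡6) mod 11; (4|11)=+1, (6|11)=-1; (−1)^{2·1·5}·(+1)^1·(-1)^2 = +1.
Ram(2353055, 80695945) = {17, 53}; no ℚ_17-point on the conic.

[17, 53]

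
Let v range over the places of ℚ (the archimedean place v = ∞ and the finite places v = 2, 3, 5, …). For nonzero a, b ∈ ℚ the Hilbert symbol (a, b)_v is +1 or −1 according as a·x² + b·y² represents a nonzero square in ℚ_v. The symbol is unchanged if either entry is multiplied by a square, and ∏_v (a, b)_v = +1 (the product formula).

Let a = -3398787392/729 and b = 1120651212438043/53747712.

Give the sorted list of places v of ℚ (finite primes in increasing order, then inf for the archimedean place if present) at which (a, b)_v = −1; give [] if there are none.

(a, b) ≡ (-53, 374) mod (ℚ^×)²; places V = {2, 3, 7, 11, 13, 17, 19, 53, ∞}.
(a,b)_2: α=6, β=-13; u≡3, v≡3 (mod 8); ε(u)ε(v)=1·1, αω(v)=6·1, βω(u)=-13·1; sum ≡ 0  ⇒  +1.
(a,b)_13: α=2, u≡1; β=2, v≡3 (mod 13); (1|13)=+1, (3|13)=+1; sign (−1)^0·+1^2·+1^2 = +1.
(a,b)_∞: sgn(-53)=−, sgn(374)=+, so +1.
(a,b)_3: α=-6, u≡1; β=-8, v≡2 (mod 3); (1|3)=+1, (2|3)=-1; sign (−1)^0·+1^-8·-1^-6 = +1.
(a,b)_11: α=2, u≡10; β=3, v≡1 (mod 11); (10|11)=-1, (1|11)=+1; sign (−1)^0·-1^3·+1^2 = -1.
(a,b)_53: α=1, u≡6; β=2, v≡48 (mod 53); (6|53)=+1, (48|53)=-1; sign (−1)^0·+1^2·-1^1 = -1.
(a,b)_17: α=0, u≡1; β=3, v≡11 (mod 17); (1|17)=+1, (11|17)=-1; sign (−1)^0·+1^3·-1^0 = +1.
(a,b)_19: α=0, u≡11; β=2, v≡10 (mod 19); (11|19)=+1, (10|19)=-1; sign (−1)^0·+1^2·-1^0 = +1.
(a,b)_7: α=2, u≡6; β=0, v≡5 (mod 7); (6|7)=-1, (5|7)=-1; sign (−1)^0·-1^0·-1^2 = +1.
(-53, 374 / ℚ) ramifies at {11, 53}: a division algebra.

[11, 53]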